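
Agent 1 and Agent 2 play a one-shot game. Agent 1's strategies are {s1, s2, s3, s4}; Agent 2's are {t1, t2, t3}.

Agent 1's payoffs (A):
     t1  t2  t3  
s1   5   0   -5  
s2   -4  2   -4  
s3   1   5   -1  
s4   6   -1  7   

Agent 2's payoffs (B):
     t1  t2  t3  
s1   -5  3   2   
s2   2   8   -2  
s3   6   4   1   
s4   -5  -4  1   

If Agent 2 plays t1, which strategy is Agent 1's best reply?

With Agent 2 fixed at t1, Agent 1's payoffs are: s1 → 5, s2 → -4, s3 → 1, s4 → 6.
The maximum is 6, achieved by s4.

s4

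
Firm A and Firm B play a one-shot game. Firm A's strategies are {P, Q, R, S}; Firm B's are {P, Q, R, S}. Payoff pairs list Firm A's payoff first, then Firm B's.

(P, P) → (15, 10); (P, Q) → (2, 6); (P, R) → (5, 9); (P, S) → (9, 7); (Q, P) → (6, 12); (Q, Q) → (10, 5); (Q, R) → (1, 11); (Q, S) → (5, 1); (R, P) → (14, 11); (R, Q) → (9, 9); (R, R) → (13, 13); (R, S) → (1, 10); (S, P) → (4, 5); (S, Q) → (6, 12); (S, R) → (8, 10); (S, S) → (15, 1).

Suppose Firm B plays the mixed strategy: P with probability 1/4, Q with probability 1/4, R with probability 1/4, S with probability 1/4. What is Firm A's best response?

Compute Firm A's expected payoff from each pure strategy against the given mix.
P: (1/4)·15 + (1/4)·2 + (1/4)·5 + (1/4)·9 = 31/4
Q: (1/4)·6 + (1/4)·10 + (1/4)·1 + (1/4)·5 = 11/2
R: (1/4)·14 + (1/4)·9 + (1/4)·13 + (1/4)·1 = 37/4
S: (1/4)·4 + (1/4)·6 + (1/4)·8 + (1/4)·15 = 33/4
Highest expected payoff is 37/4, from R.

R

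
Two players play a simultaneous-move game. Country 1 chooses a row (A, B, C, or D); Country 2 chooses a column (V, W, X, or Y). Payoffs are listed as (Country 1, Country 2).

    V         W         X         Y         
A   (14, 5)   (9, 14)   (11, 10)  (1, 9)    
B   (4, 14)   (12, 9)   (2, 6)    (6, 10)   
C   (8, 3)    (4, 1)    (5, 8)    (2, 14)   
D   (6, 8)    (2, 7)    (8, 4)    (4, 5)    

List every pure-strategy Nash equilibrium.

There is no pure-strategy Nash equilibrium

Check mutual best responses: a cell is a NE iff neither player can gain by unilaterally deviating.
Country 1's best responses — vs V: A (payoff 14); vs W: B (payoff 12); vs X: A (payoff 11); vs Y: B (payoff 6).
Country 2's best responses — vs A: W (payoff 14); vs B: V (payoff 14); vs C: Y (payoff 14); vs D: V (payoff 8).
No cell has both players best-responding. For instance, Country 1's best reply to W is B, but against B Country 2 prefers V over W.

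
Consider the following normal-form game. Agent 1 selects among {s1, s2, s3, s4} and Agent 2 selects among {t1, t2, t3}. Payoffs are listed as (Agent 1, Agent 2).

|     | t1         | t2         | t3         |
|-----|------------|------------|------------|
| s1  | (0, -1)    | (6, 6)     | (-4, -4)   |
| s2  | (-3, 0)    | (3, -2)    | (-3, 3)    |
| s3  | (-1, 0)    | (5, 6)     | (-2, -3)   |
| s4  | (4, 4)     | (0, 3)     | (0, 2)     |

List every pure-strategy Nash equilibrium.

(s1, t2) and (s4, t1)

Check mutual best responses: a cell is a NE iff neither player can gain by unilaterally deviating.
Agent 1's best responses — vs t1: s4 (payoff 4); vs t2: s1 (payoff 6); vs t3: s4 (payoff 0).
Agent 2's best responses — vs s1: t2 (payoff 6); vs s2: t3 (payoff 3); vs s3: t2 (payoff 6); vs s4: t1 (payoff 4).
Mutual best responses occur at (s1, t2) and (s4, t1); at each, neither player gains by switching.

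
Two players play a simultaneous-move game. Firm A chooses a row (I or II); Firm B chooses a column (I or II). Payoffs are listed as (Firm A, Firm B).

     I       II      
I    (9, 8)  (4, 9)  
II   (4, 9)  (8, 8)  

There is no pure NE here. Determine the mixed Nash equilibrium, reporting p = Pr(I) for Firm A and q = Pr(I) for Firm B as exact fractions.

p = 1/2, q = 4/9

In a mixed NE each player is indifferent between their pure strategies, so the opponent's mix sets the indifference.
Firm B indifferent between I and II: p·8 + (1−p)·9 = p·9 + (1−p)·8 ⟹ 9 + (-1)p = 8 + 1p ⟹ p = 1/2.
Firm A indifferent between I and II: q·9 + (1−q)·4 = q·4 + (1−q)·8 ⟹ 4 + 5q = 8 + (-4)q ⟹ q = 4/9.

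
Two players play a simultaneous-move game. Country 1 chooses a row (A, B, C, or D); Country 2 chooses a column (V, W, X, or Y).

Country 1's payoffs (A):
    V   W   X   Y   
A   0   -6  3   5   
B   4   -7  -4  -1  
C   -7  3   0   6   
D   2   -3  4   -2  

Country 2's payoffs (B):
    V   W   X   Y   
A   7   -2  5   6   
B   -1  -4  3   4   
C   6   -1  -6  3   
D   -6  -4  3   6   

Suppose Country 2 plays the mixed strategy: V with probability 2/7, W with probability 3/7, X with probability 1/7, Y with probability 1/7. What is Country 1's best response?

C

Country 1's best reply maximizes expected payoff against the mix.
A: (2/7)·0 + (3/7)·(-6) + (1/7)·3 + (1/7)·5 = -10/7
B: (2/7)·4 + (3/7)·(-7) + (1/7)·(-4) + (1/7)·(-1) = -18/7
C: (2/7)·(-7) + (3/7)·3 + (1/7)·0 + (1/7)·6 = 1/7
D: (2/7)·2 + (3/7)·(-3) + (1/7)·4 + (1/7)·(-2) = -3/7
Highest expected payoff is 1/7, from C.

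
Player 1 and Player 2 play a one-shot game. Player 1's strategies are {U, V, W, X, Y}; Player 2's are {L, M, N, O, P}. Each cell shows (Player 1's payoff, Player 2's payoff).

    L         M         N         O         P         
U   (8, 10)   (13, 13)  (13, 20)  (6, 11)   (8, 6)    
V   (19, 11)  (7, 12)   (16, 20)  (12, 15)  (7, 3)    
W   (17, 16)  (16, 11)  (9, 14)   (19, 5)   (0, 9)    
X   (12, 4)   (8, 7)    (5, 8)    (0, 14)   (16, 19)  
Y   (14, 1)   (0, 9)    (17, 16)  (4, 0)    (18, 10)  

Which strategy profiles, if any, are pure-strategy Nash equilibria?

(Y, N)

Find each player's best response to every opponent strategy; NE are the intersections.
Player 1's best responses — vs L: V (payoff 19); vs M: W (payoff 16); vs N: Y (payoff 17); vs O: W (payoff 19); vs P: Y (payoff 18).
Player 2's best responses — vs U: N (payoff 20); vs V: N (payoff 20); vs W: L (payoff 16); vs X: P (payoff 19); vs Y: N (payoff 16).
The only mutual best response is (Y, N); neither player gains by switching there.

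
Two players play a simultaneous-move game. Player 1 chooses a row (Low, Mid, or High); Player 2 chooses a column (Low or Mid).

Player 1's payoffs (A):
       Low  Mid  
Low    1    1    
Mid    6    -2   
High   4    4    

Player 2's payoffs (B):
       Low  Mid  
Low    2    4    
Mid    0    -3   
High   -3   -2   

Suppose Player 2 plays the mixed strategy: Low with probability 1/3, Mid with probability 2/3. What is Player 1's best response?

Compute Player 1's expected payoff from each pure strategy against the given mix.
Low: (1/3)·1 + (2/3)·1 = 1
Mid: (1/3)·6 + (2/3)·(-2) = 2/3
High: (1/3)·4 + (2/3)·4 = 4
Highest expected payoff is 4, from High.

High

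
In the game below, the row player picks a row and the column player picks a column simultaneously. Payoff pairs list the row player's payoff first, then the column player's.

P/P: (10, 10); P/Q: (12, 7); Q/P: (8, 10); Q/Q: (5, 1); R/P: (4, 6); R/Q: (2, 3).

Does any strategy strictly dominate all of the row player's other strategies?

A strategy is strictly dominant if it gives the row player a strictly higher payoff than every other strategy, against every choice by the opponent.
P strictly dominates: vs P: 10 > each of {8, 4}; vs Q: 12 > each of {5, 2}.

P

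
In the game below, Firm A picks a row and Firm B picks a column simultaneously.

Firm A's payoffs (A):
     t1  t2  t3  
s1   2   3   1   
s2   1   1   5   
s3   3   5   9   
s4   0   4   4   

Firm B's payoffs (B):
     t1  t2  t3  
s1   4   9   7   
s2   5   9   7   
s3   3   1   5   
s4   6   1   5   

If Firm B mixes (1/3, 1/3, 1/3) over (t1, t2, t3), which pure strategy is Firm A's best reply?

s3

Firm A's best reply maximizes expected payoff against the mix.
s1: (1/3)·2 + (1/3)·3 + (1/3)·1 = 2
s2: (1/3)·1 + (1/3)·1 + (1/3)·5 = 7/3
s3: (1/3)·3 + (1/3)·5 + (1/3)·9 = 17/3
s4: (1/3)·0 + (1/3)·4 + (1/3)·4 = 8/3
Highest expected payoff is 17/3, from s3.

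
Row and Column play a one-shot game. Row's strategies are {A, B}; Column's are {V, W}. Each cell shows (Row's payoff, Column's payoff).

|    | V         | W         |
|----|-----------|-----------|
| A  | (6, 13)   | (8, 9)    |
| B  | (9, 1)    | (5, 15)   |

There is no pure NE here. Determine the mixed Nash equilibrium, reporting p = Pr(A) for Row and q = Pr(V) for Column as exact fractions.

In a mixed NE each player is indifferent between their pure strategies, so the opponent's mix sets the indifference.
Column indifferent between V and W: p·13 + (1−p)·1 = p·9 + (1−p)·15 ⟹ 1 + 12p = 15 + (-6)p ⟹ p = 7/9.
Row indifferent between A and B: q·6 + (1−q)·8 = q·9 + (1−q)·5 ⟹ 8 + (-2)q = 5 + 4q ⟹ q = 1/2.

p = 7/9, q = 1/2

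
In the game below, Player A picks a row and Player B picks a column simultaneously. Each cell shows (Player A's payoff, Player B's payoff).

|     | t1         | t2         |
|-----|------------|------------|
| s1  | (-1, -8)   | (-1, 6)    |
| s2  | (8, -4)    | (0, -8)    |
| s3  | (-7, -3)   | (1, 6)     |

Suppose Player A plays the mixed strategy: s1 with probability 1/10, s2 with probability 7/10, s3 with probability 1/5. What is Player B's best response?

Compute Player B's expected payoff from each pure strategy against the given mix.
t1: (1/10)·(-8) + (7/10)·(-4) + (1/5)·(-3) = -21/5
t2: (1/10)·6 + (7/10)·(-8) + (1/5)·6 = -19/5
Highest expected payoff is -19/5, from t2.

t2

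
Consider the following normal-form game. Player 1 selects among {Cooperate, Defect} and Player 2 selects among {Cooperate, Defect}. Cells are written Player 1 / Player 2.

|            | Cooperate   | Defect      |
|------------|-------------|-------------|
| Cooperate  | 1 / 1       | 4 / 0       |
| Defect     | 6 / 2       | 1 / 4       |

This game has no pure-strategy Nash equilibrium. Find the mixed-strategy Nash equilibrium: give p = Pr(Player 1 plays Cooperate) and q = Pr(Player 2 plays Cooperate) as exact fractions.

In a mixed NE each player is indifferent between their pure strategies, so the opponent's mix sets the indifference.
Player 2 indifferent between Cooperate and Defect: p·1 + (1−p)·2 = p·0 + (1−p)·4 ⟹ 2 + (-1)p = 4 + (-4)p ⟹ p = 2/3.
Player 1 indifferent between Cooperate and Defect: q·1 + (1−q)·4 = q·6 + (1−q)·1 ⟹ 4 + (-3)q = 1 + 5q ⟹ q = 3/8.

p = 2/3, q = 3/8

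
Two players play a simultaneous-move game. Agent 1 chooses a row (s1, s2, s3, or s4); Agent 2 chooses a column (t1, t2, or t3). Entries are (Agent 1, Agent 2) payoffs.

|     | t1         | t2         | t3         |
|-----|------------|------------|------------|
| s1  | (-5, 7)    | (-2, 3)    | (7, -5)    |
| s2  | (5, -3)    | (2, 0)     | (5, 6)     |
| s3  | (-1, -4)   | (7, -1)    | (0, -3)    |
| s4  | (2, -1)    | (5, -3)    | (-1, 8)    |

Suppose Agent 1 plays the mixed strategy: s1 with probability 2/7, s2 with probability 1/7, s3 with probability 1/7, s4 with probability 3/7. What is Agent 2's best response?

Compute Agent 2's expected payoff from each pure strategy against the given mix.
t1: (2/7)·7 + (1/7)·(-3) + (1/7)·(-4) + (3/7)·(-1) = 4/7
t2: (2/7)·3 + (1/7)·0 + (1/7)·(-1) + (3/7)·(-3) = -4/7
t3: (2/7)·(-5) + (1/7)·6 + (1/7)·(-3) + (3/7)·8 = 17/7
Highest expected payoff is 17/7, from t3.

t3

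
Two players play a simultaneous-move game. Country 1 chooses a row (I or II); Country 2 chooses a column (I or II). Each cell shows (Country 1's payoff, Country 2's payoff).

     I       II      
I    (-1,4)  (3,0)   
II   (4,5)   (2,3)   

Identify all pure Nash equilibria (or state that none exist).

(II, I)

Find each player's best response to every opponent strategy; NE are the intersections.
Country 1's best responses — vs I: II (payoff 4); vs II: I (payoff 3).
Country 2's best responses — vs I: I (payoff 4); vs II: I (payoff 5).
The only mutual best response is (II, I); neither player gains by switching there.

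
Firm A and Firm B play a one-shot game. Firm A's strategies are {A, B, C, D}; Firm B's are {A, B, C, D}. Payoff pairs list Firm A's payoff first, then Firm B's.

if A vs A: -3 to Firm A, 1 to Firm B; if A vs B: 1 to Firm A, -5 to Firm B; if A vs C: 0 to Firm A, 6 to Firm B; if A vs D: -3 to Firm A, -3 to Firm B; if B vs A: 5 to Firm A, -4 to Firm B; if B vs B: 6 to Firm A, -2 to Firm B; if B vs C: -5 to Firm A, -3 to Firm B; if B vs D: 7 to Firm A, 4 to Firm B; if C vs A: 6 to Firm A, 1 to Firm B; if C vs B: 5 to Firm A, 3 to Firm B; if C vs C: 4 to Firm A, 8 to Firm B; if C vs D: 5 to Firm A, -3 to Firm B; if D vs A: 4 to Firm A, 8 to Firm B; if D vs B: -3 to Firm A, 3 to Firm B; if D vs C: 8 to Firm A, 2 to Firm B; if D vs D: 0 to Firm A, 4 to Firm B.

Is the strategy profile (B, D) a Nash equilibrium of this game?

Holding Firm B at D: Firm A gets 7 from B, versus -3 from A, 5 from C, 0 from D. No profitable deviation for Firm A.
Holding Firm A at B: Firm B gets 4 from D, versus -4 from A, -2 from B, -3 from C. No profitable deviation for Firm B either.

Yes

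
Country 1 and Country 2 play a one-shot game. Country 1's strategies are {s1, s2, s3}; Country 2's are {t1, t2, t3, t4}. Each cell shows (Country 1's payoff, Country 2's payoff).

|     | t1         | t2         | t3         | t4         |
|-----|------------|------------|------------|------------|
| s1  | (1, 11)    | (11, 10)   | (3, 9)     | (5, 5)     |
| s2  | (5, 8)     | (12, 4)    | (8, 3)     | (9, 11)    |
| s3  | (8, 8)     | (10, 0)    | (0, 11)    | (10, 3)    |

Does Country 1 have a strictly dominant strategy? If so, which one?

None

A strategy is strictly dominant if it gives Country 1 a strictly higher payoff than every other strategy, against every choice by the opponent.
s1 is not dominant: against t1, s2 gives 5 > 1.
s2 is not dominant: against t1, s3 gives 8 > 5.
s3 is not dominant: against t2, s1 gives 11 > 10.
No single strategy is best against every opponent action.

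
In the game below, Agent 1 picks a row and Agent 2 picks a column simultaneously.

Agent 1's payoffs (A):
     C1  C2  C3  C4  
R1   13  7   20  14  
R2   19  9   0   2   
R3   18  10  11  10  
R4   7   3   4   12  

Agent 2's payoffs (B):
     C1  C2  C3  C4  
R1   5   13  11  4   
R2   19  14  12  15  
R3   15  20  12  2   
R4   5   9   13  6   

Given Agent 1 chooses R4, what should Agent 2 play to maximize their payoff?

C3

With Agent 1 fixed at R4, Agent 2's payoffs are: C1 → 5, C2 → 9, C3 → 13, C4 → 6.
The maximum is 13, achieved by C3.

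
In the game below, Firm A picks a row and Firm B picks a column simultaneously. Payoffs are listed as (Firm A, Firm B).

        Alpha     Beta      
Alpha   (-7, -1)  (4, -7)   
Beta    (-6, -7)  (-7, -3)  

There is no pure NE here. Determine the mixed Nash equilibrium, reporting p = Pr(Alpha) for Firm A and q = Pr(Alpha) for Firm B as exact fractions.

In a mixed NE each player is indifferent between their pure strategies, so the opponent's mix sets the indifference.
Firm B indifferent between Alpha and Beta: p·(-1) + (1−p)·(-7) = p·(-7) + (1−p)·(-3) ⟹ (-7) + 6p = (-3) + (-4)p ⟹ p = 2/5.
Firm A indifferent between Alpha and Beta: q·(-7) + (1−q)·4 = q·(-6) + (1−q)·(-7) ⟹ 4 + (-11)q = (-7) + 1q ⟹ q = 11/12.

p = 2/5, q = 11/12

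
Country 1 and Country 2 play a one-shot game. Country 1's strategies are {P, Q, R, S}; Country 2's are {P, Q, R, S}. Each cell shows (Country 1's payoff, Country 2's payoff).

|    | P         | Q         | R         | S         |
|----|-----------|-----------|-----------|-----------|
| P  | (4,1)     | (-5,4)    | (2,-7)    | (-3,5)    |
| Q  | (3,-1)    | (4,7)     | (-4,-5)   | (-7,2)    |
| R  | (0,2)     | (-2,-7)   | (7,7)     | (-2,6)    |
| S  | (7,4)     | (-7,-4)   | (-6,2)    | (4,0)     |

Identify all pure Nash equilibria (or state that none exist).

(Q, Q), (R, R), and (S, P)

A profile is a Nash equilibrium when each player is best-responding to the other.
Country 1's best responses — vs P: S (payoff 7); vs Q: Q (payoff 4); vs R: R (payoff 7); vs S: S (payoff 4).
Country 2's best responses — vs P: S (payoff 5); vs Q: Q (payoff 7); vs R: R (payoff 7); vs S: P (payoff 4).
Mutual best responses occur at (Q, Q), (R, R), and (S, P); at each, neither player gains by switching.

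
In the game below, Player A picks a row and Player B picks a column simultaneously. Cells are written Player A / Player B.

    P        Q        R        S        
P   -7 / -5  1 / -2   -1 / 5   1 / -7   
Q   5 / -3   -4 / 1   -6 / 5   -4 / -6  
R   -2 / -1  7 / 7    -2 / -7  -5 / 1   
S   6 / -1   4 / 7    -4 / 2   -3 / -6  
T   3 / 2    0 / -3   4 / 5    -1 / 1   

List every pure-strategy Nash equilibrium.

(R, Q) and (T, R)

Check mutual best responses: a cell is a NE iff neither player can gain by unilaterally deviating.
Player A's best responses — vs P: S (payoff 6); vs Q: R (payoff 7); vs R: T (payoff 4); vs S: P (payoff 1).
Player B's best responses — vs P: R (payoff 5); vs Q: R (payoff 5); vs R: Q (payoff 7); vs S: Q (payoff 7); vs T: R (payoff 5).
Mutual best responses occur at (R, Q) and (T, R); at each, neither player gains by switching.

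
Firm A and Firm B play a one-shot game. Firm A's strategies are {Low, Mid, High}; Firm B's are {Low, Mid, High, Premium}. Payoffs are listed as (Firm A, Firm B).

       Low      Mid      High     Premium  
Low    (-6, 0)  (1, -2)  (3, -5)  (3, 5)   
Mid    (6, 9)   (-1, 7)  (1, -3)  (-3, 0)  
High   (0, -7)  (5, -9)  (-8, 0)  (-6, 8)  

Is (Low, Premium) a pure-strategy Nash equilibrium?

Holding Firm B at Premium: Firm A gets 3 from Low, versus -3 from Mid, -6 from High. No profitable deviation for Firm A.
Holding Firm A at Low: Firm B gets 5 from Premium, versus 0 from Low, -2 from Mid, -5 from High. No profitable deviation for Firm B either.

Yes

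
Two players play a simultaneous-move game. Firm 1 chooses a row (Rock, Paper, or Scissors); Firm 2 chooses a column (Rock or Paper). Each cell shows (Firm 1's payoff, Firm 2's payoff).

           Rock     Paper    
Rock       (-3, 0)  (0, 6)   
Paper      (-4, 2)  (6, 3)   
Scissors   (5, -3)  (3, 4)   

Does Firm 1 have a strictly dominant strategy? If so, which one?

No strictly dominant strategy

A strategy is strictly dominant if it gives Firm 1 a strictly higher payoff than every other strategy, against every choice by the opponent.
Rock is not dominant: against Rock, Scissors gives 5 > -3.
Paper is not dominant: against Rock, Rock gives -3 > -4.
Scissors is not dominant: against Paper, Paper gives 6 > 3.
No single strategy is best against every opponent action.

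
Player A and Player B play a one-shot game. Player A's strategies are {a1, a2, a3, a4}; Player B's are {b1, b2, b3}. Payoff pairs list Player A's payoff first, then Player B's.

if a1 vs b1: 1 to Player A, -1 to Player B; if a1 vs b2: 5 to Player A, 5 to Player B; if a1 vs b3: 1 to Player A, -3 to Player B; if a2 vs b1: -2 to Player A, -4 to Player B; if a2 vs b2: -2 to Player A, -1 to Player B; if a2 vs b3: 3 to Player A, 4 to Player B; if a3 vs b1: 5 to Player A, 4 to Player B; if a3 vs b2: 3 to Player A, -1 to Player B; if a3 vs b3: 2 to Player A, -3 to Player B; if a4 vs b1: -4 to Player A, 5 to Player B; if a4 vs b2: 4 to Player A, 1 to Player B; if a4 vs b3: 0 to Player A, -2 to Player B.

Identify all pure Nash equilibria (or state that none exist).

Find each player's best response to every opponent strategy; NE are the intersections.
Player A's best responses — vs b1: a3 (payoff 5); vs b2: a1 (payoff 5); vs b3: a2 (payoff 3).
Player B's best responses — vs a1: b2 (payoff 5); vs a2: b3 (payoff 4); vs a3: b1 (payoff 4); vs a4: b1 (payoff 5).
Mutual best responses occur at (a1, b2), (a2, b3), and (a3, b1); at each, neither player gains by switching.

(a1, b2), (a2, b3), and (a3, b1)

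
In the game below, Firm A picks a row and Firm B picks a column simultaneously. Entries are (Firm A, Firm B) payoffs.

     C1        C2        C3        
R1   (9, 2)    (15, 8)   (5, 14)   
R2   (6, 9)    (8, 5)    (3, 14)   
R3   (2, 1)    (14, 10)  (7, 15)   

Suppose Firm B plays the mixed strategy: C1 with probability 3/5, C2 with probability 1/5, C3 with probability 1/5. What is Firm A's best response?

R1

Compute Firm A's expected payoff from each pure strategy against the given mix.
R1: (3/5)·9 + (1/5)·15 + (1/5)·5 = 47/5
R2: (3/5)·6 + (1/5)·8 + (1/5)·3 = 29/5
R3: (3/5)·2 + (1/5)·14 + (1/5)·7 = 27/5
Highest expected payoff is 47/5, from R1.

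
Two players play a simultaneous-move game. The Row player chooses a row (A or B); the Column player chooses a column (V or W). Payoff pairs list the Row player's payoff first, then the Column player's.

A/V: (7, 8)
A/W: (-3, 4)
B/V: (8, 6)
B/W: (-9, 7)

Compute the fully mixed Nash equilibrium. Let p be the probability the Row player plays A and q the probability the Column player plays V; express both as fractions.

p = 1/5, q = 6/7

In a mixed NE each player is indifferent between their pure strategies, so the opponent's mix sets the indifference.
The Column player indifferent between V and W: p·8 + (1−p)·6 = p·4 + (1−p)·7 ⟹ 6 + 2p = 7 + (-3)p ⟹ p = 1/5.
The Row player indifferent between A and B: q·7 + (1−q)·(-3) = q·8 + (1−q)·(-9) ⟹ (-3) + 10q = (-9) + 17q ⟹ q = 6/7.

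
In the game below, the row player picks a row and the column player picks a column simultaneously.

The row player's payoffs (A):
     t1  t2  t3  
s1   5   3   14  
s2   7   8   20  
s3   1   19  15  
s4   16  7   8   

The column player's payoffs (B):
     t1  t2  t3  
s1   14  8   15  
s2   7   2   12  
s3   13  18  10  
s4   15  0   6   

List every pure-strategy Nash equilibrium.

Find each player's best response to every opponent strategy; NE are the intersections.
The row player's best responses — vs t1: s4 (payoff 16); vs t2: s3 (payoff 19); vs t3: s2 (payoff 20).
The column player's best responses — vs s1: t3 (payoff 15); vs s2: t3 (payoff 12); vs s3: t2 (payoff 18); vs s4: t1 (payoff 15).
Mutual best responses occur at (s2, t3), (s3, t2), and (s4, t1); at each, neither player gains by switching.

(s2, t3), (s3, t2), and (s4, t1)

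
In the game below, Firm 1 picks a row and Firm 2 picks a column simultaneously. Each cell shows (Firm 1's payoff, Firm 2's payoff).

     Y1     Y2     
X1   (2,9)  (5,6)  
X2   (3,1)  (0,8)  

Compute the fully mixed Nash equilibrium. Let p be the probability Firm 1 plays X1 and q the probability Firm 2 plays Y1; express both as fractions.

Each player's mixing probability is pinned down by making the *other* player indifferent.
Firm 2 indifferent between Y1 and Y2: p·9 + (1−p)·1 = p·6 + (1−p)·8 ⟹ 1 + 8p = 8 + (-2)p ⟹ p = 7/10.
Firm 1 indifferent between X1 and X2: q·2 + (1−q)·5 = q·3 + (1−q)·0 ⟹ 5 + (-3)q = 0 + 3q ⟹ q = 5/6.

p = 7/10, q = 5/6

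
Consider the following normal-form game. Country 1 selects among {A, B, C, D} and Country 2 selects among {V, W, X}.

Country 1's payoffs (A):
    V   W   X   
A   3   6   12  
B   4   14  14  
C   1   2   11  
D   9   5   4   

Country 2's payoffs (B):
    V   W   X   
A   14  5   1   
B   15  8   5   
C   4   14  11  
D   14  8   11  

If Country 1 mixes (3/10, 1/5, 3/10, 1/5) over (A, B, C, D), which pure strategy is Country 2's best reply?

Compute Country 2's expected payoff from each pure strategy against the given mix.
V: (3/10)·14 + (1/5)·15 + (3/10)·4 + (1/5)·14 = 56/5
W: (3/10)·5 + (1/5)·8 + (3/10)·14 + (1/5)·8 = 89/10
X: (3/10)·1 + (1/5)·5 + (3/10)·11 + (1/5)·11 = 34/5
Highest expected payoff is 56/5, from V.

V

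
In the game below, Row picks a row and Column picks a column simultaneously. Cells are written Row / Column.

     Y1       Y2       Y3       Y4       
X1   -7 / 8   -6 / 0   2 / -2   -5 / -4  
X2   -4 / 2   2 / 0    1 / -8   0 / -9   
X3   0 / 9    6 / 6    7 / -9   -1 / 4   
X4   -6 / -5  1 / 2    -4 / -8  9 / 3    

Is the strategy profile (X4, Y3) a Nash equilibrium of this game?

Holding Column at Y3: Row gets -4 from X4 but could get 7 by switching to X3. Row has a profitable deviation.

No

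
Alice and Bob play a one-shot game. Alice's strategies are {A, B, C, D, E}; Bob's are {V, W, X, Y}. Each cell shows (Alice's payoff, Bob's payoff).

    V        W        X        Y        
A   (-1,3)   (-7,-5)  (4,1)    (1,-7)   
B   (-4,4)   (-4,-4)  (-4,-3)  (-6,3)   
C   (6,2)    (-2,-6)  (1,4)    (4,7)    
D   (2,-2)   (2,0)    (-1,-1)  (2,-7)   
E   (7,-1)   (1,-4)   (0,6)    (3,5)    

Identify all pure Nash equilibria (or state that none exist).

Check mutual best responses: a cell is a NE iff neither player can gain by unilaterally deviating.
Alice's best responses — vs V: E (payoff 7); vs W: D (payoff 2); vs X: A (payoff 4); vs Y: C (payoff 4).
Bob's best responses — vs A: V (payoff 3); vs B: V (payoff 4); vs C: Y (payoff 7); vs D: W (payoff 0); vs E: X (payoff 6).
Mutual best responses occur at (C, Y) and (D, W); at each, neither player gains by switching.

(C, Y) and (D, W)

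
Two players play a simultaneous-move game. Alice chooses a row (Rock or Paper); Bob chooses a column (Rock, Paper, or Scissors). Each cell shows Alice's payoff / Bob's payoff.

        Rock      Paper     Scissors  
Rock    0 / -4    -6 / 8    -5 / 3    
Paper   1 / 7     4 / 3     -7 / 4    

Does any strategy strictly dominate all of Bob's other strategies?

Check whether one of Bob's strategies beats all alternatives regardless of what the opponent does.
Rock is not dominant: against Rock, Paper gives 8 > -4.
Paper is not dominant: against Paper, Rock gives 7 > 3.
Scissors is not dominant: against Rock, Paper gives 8 > 3.
No single strategy is best against every opponent action.

None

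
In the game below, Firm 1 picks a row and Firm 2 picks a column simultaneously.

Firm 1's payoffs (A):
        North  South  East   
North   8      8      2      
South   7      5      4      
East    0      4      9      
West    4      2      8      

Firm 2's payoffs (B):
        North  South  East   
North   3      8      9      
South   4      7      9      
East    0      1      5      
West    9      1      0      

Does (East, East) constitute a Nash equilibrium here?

Holding Firm 2 at East: Firm 1 gets 9 from East, versus 2 from North, 4 from South, 8 from West. No profitable deviation for Firm 1.
Holding Firm 1 at East: Firm 2 gets 5 from East, versus 0 from North, 1 from South. No profitable deviation for Firm 2 either.

Yes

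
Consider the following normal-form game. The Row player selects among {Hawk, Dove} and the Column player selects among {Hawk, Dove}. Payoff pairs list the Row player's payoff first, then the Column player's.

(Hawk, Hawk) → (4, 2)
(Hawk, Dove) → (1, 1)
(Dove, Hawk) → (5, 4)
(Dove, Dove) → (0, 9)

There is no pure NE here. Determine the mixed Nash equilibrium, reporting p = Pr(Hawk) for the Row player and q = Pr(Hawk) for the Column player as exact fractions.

p = 5/6, q = 1/2

Each player's mixing probability is pinned down by making the *other* player indifferent.
The Column player indifferent between Hawk and Dove: p·2 + (1−p)·4 = p·1 + (1−p)·9 ⟹ 4 + (-2)p = 9 + (-8)p ⟹ p = 5/6.
The Row player indifferent between Hawk and Dove: q·4 + (1−q)·1 = q·5 + (1−q)·0 ⟹ 1 + 3q = 0 + 5q ⟹ q = 1/2.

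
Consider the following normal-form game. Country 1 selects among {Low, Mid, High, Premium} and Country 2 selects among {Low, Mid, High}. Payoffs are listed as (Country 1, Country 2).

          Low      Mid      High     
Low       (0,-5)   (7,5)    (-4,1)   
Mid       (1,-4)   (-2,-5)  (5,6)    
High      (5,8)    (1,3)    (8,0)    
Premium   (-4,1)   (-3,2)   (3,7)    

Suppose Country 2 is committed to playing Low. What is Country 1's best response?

High

With Country 2 fixed at Low, Country 1's payoffs are: Low → 0, Mid → 1, High → 5, Premium → -4.
The maximum is 5, achieved by High.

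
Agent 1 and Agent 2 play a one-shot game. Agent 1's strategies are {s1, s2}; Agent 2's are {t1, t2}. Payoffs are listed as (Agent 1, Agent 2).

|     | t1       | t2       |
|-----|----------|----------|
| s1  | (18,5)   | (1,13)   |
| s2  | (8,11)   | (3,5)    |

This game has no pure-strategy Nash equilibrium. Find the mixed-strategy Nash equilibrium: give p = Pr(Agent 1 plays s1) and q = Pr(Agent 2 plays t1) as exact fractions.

In a mixed NE each player is indifferent between their pure strategies, so the opponent's mix sets the indifference.
Agent 2 indifferent between t1 and t2: p·5 + (1−p)·11 = p·13 + (1−p)·5 ⟹ 11 + (-6)p = 5 + 8p ⟹ p = 3/7.
Agent 1 indifferent between s1 and s2: q·18 + (1−q)·1 = q·8 + (1−q)·3 ⟹ 1 + 17q = 3 + 5q ⟹ q = 1/6.

p = 3/7, q = 1/6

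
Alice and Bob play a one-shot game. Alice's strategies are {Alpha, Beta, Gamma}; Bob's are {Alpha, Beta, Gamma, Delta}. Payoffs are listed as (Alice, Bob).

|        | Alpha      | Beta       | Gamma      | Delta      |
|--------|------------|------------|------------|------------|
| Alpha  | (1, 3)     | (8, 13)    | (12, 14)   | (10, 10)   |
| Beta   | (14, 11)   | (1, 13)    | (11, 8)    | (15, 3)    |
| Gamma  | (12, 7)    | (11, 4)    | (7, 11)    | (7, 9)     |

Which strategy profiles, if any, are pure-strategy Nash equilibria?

Find each player's best response to every opponent strategy; NE are the intersections.
Alice's best responses — vs Alpha: Beta (payoff 14); vs Beta: Gamma (payoff 11); vs Gamma: Alpha (payoff 12); vs Delta: Beta (payoff 15).
Bob's best responses — vs Alpha: Gamma (payoff 14); vs Beta: Beta (payoff 13); vs Gamma: Gamma (payoff 11).
The only mutual best response is (Alpha, Gamma); neither player gains by switching there.

(Alpha, Gamma)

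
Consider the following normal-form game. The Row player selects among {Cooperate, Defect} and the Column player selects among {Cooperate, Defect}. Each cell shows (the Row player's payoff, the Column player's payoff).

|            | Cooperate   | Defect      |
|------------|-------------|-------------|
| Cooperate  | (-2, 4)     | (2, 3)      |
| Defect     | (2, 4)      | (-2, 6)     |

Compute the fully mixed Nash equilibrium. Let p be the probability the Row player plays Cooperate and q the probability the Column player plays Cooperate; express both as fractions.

In a mixed NE each player is indifferent between their pure strategies, so the opponent's mix sets the indifference.
The Column player indifferent between Cooperate and Defect: p·4 + (1−p)·4 = p·3 + (1−p)·6 ⟹ 4 + 0p = 6 + (-3)p ⟹ p = 2/3.
The Row player indifferent between Cooperate and Defect: q·(-2) + (1−q)·2 = q·2 + (1−q)·(-2) ⟹ 2 + (-4)q = (-2) + 4q ⟹ q = 1/2.

p = 2/3, q = 1/2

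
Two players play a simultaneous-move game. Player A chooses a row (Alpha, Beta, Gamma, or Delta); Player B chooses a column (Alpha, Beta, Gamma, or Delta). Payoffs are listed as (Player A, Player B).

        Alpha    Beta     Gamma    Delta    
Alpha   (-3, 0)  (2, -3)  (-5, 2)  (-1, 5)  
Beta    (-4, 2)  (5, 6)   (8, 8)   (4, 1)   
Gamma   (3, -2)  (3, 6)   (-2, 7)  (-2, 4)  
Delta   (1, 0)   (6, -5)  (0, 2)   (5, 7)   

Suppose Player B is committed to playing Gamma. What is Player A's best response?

Beta

With Player B fixed at Gamma, Player A's payoffs are: Alpha → -5, Beta → 8, Gamma → -2, Delta → 0.
The maximum is 8, achieved by Beta.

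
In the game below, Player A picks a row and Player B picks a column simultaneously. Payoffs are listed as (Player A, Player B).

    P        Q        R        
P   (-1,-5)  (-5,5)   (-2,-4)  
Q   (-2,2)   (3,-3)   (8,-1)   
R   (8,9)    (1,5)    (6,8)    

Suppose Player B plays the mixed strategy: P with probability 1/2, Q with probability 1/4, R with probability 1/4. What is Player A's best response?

R

Compute Player A's expected payoff from each pure strategy against the given mix.
P: (1/2)·(-1) + (1/4)·(-5) + (1/4)·(-2) = -9/4
Q: (1/2)·(-2) + (1/4)·3 + (1/4)·8 = 7/4
R: (1/2)·8 + (1/4)·1 + (1/4)·6 = 23/4
Highest expected payoff is 23/4, from R.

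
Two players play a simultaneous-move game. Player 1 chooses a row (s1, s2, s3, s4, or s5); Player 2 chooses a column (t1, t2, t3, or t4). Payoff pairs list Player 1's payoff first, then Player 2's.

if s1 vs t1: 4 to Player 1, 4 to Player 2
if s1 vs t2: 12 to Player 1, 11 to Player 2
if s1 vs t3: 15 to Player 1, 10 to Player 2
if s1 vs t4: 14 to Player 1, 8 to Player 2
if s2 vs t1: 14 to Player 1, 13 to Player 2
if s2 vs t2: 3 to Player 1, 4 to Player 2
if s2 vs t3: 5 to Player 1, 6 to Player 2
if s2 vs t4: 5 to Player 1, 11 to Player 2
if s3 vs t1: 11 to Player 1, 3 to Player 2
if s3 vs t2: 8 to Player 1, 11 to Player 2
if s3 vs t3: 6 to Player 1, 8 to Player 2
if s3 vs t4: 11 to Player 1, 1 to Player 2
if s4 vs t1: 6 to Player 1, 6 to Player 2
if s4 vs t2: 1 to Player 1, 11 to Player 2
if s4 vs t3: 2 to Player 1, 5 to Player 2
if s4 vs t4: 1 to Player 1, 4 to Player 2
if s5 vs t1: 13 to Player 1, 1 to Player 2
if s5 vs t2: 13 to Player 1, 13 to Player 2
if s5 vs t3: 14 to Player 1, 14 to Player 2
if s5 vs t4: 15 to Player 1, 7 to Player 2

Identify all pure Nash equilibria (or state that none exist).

(s2, t1)

Find each player's best response to every opponent strategy; NE are the intersections.
Player 1's best responses — vs t1: s2 (payoff 14); vs t2: s5 (payoff 13); vs t3: s1 (payoff 15); vs t4: s5 (payoff 15).
Player 2's best responses — vs s1: t2 (payoff 11); vs s2: t1 (payoff 13); vs s3: t2 (payoff 11); vs s4: t2 (payoff 11); vs s5: t3 (payoff 14).
The only mutual best response is (s2, t1); neither player gains by switching there.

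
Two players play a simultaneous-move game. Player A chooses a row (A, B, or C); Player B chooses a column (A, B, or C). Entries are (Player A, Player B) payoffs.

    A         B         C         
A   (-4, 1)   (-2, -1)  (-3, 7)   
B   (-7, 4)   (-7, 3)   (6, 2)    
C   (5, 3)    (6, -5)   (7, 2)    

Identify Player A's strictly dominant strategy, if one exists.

Check whether one of Player A's strategies beats all alternatives regardless of what the opponent does.
C strictly dominates: vs A: 5 > each of {-4, -7}; vs B: 6 > each of {-2, -7}; vs C: 7 > each of {-3, 6}.

C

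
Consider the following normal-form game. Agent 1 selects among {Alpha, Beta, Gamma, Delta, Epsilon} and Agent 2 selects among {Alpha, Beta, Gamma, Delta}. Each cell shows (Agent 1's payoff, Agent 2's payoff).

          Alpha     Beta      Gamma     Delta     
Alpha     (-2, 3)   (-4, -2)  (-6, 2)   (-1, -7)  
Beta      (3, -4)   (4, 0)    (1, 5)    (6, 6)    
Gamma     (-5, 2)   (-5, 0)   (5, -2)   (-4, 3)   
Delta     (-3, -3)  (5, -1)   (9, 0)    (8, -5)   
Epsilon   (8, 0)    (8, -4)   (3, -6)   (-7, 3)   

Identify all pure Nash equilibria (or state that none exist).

Check mutual best responses: a cell is a NE iff neither player can gain by unilaterally deviating.
Agent 1's best responses — vs Alpha: Epsilon (payoff 8); vs Beta: Epsilon (payoff 8); vs Gamma: Delta (payoff 9); vs Delta: Delta (payoff 8).
Agent 2's best responses — vs Alpha: Alpha (payoff 3); vs Beta: Delta (payoff 6); vs Gamma: Delta (payoff 3); vs Delta: Gamma (payoff 0); vs Epsilon: Delta (payoff 3).
The only mutual best response is (Delta, Gamma); neither player gains by switching there.

(Delta, Gamma)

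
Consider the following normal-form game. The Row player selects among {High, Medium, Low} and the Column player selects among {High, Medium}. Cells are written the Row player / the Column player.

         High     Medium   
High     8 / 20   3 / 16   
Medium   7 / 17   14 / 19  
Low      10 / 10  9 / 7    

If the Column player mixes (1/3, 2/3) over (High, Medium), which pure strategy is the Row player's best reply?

Medium

The Row player's best reply maximizes expected payoff against the mix.
High: (1/3)·8 + (2/3)·3 = 14/3
Medium: (1/3)·7 + (2/3)·14 = 35/3
Low: (1/3)·10 + (2/3)·9 = 28/3
Highest expected payoff is 35/3, from Medium.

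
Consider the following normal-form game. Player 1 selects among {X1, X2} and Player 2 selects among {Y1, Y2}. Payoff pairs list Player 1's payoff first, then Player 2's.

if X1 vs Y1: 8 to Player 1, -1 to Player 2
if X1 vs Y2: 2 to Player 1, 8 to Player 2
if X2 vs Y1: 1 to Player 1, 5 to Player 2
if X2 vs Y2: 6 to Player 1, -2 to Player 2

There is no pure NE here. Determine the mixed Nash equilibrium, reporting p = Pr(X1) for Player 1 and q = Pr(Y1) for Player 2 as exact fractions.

Each player's mixing probability is pinned down by making the *other* player indifferent.
Player 2 indifferent between Y1 and Y2: p·(-1) + (1−p)·5 = p·8 + (1−p)·(-2) ⟹ 5 + (-6)p = (-2) + 10p ⟹ p = 7/16.
Player 1 indifferent between X1 and X2: q·8 + (1−q)·2 = q·1 + (1−q)·6 ⟹ 2 + 6q = 6 + (-5)q ⟹ q = 4/11.

p = 7/16, q = 4/11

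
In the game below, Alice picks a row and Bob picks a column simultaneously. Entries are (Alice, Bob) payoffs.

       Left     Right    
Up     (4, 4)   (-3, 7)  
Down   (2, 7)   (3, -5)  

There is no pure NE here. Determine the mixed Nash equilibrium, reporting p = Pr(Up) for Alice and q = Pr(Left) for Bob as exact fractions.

Each player's mixing probability is pinned down by making the *other* player indifferent.
Bob indifferent between Left and Right: p·4 + (1−p)·7 = p·7 + (1−p)·(-5) ⟹ 7 + (-3)p = (-5) + 12p ⟹ p = 4/5.
Alice indifferent between Up and Down: q·4 + (1−q)·(-3) = q·2 + (1−q)·3 ⟹ (-3) + 7q = 3 + (-1)q ⟹ q = 3/4.

p = 4/5, q = 3/4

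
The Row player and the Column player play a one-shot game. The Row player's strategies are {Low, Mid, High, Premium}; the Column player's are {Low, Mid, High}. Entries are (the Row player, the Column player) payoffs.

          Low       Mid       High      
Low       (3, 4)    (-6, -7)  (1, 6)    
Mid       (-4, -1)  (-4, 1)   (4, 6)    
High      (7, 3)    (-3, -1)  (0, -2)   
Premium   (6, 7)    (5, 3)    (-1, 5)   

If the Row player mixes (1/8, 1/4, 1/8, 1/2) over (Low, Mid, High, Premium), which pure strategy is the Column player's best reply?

High

Compute the Column player's expected payoff from each pure strategy against the given mix.
Low: (1/8)·4 + (1/4)·(-1) + (1/8)·3 + (1/2)·7 = 33/8
Mid: (1/8)·(-7) + (1/4)·1 + (1/8)·(-1) + (1/2)·3 = 3/4
High: (1/8)·6 + (1/4)·6 + (1/8)·(-2) + (1/2)·5 = 9/2
Highest expected payoff is 9/2, from High.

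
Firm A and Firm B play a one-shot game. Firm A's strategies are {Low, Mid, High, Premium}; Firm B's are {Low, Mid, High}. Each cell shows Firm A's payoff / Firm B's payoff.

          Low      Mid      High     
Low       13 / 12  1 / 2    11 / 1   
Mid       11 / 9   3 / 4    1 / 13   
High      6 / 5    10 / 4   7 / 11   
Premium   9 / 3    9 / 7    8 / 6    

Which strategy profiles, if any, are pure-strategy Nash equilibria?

(Low, Low)

Find each player's best response to every opponent strategy; NE are the intersections.
Firm A's best responses — vs Low: Low (payoff 13); vs Mid: High (payoff 10); vs High: Low (payoff 11).
Firm B's best responses — vs Low: Low (payoff 12); vs Mid: High (payoff 13); vs High: High (payoff 11); vs Premium: Mid (payoff 7).
The only mutual best response is (Low, Low); neither player gains by switching there.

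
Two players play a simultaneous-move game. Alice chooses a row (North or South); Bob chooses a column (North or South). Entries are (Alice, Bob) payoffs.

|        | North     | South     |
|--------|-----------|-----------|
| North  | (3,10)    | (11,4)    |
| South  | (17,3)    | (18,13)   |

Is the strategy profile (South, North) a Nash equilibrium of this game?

Holding Bob at North: Alice gets 17 from South, versus 3 from North. No profitable deviation for Alice.
Holding Alice at South: Bob gets 3 from North but could get 13 by switching to South. Bob has a profitable deviation.

No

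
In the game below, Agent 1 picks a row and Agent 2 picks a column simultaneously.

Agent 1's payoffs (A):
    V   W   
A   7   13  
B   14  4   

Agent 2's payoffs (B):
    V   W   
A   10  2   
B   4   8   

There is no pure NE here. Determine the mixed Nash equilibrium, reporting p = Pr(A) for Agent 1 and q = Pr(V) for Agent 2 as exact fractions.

Each player's mixing probability is pinned down by making the *other* player indifferent.
Agent 2 indifferent between V and W: p·10 + (1−p)·4 = p·2 + (1−p)·8 ⟹ 4 + 6p = 8 + (-6)p ⟹ p = 1/3.
Agent 1 indifferent between A and B: q·7 + (1−q)·13 = q·14 + (1−q)·4 ⟹ 13 + (-6)q = 4 + 10q ⟹ q = 9/16.

p = 1/3, q = 9/16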